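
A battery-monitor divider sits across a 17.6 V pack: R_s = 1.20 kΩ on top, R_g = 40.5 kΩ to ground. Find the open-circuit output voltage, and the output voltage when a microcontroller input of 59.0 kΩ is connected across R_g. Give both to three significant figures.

Open-circuit: V = 17.6 × 40.5/(1.20 + 40.5) = 17.1 V.
With the load, R_g becomes R_g‖R_L = 24.02 kΩ, so V = 17.6 × 24.02/25.22 = 16.8 V.

Unloaded: 17.1 V; loaded: 16.8 V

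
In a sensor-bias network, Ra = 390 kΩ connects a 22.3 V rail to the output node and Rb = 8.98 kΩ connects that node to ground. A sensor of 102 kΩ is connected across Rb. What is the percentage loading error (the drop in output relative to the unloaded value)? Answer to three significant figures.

The divider's output (Thévenin) resistance is Ra‖Rb = 8.778 kΩ.
Fractional drop under load = R_th/(R_th + R_L) = 8.778 / (8.778 + 102) = 0.07924.
So the output falls by 7.92 %.

7.92 %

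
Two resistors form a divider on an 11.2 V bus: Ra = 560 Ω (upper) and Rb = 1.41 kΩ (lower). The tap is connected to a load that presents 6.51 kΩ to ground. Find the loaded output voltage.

V_out ≈ 7.55 V

The load sits in parallel with Rb: Rb‖R_L = (1410 × 6510) / (1410 + 6510) = 1159 Ω.
V_out = 11.2 × 1159 / (560 + 1159) = 11.2 × 1159/1719 = 7.55 V.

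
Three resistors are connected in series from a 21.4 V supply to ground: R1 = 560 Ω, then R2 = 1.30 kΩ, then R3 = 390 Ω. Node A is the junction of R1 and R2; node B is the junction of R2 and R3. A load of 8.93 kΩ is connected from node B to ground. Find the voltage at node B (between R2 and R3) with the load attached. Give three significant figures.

V ≈ 3.58 V

At node B, R3 is in parallel with the load: R3‖R_L = 373.7 Ω.
Below node A the resistance is R2 + (R3‖R_L) = 1674 Ω, so V_A = 21.4 × 1674/2234 = 16.03 V.
Then V_B = V_A × (R3‖R_L)/(R2 + R3‖R_L) = 16.03 × 373.7/1674 = 3.58 V.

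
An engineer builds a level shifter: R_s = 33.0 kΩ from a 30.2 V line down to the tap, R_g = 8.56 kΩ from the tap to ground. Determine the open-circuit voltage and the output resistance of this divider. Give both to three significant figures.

V_th = 6.22 V, R_th = 6.80 kΩ

V_th is the open-circuit tap voltage: 30.2 × 8.56/(33.0 + 8.56) = 6.22 V.
With the supply zeroed, R_s and R_g appear in parallel from the tap: R_th = R_s‖R_g = (33.0 × 8.56)/41.56 = 6.80 kΩ.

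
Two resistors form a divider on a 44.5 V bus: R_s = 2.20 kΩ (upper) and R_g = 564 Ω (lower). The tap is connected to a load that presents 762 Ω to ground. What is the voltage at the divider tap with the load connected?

The load sits in parallel with R_g: R_g‖R_L = (564 × 762) / (564 + 762) = 324.1 Ω.
V_out = 44.5 × 324.1 / (2200 + 324.1) = 44.5 × 324.1/2524 = 5.71 V.
(Unloaded it would have been 9.08 V.)

V_out ≈ 5.71 V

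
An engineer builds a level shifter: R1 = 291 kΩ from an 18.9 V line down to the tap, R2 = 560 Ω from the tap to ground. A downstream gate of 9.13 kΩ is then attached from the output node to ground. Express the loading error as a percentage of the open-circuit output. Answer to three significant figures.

5.77 %

The divider's output (Thévenin) resistance is R1‖R2 = 558.9 Ω.
Fractional drop under load = R_th/(R_th + R_L) = 558.9 / (558.9 + 9130) = 0.05769.
So the output falls by 5.77 %.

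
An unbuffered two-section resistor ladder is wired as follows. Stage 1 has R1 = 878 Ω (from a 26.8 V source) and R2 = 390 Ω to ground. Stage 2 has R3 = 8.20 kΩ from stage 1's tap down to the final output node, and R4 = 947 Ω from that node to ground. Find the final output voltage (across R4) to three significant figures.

V_out ≈ 0.829 V

Stage 2 presents R3+R4 = 9147 Ω as a load on stage 1's tap.
Stage 1's lower leg becomes R2‖(R3+R4) = 374.1 Ω, so V_mid = 26.8 × 374.1/1252 = 8.007 V.
Stage 2 is itself unloaded: V_out = V_mid × R4/(R3+R4) = 8.007 × 947/9147 = 0.829 V.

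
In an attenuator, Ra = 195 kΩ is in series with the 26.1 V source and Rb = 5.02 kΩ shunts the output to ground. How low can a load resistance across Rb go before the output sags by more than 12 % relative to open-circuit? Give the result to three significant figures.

R_L(min) ≈ 35.9 kΩ

Output resistance R_th = Ra‖Rb = (195 × 5.02)/200.0 = 4.894 kΩ.
The fractional drop is R_th/(R_th + R_L); requiring this ≤ 0.120 gives R_L ≥ R_th(1/0.120 − 1) = 4.894 × 7.333 = 35.9 kΩ.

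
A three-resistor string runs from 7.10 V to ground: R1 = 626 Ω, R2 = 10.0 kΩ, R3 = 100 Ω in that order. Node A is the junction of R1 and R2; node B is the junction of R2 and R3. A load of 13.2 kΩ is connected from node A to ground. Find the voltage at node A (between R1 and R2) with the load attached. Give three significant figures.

Below node A the series string R2+R3 = 10100 Ω sits in parallel with the 13200 Ω load: 5722 Ω.
V_A = 7.10 × 5722/(626 + 5722) = 6.40 V.

V ≈ 6.40 V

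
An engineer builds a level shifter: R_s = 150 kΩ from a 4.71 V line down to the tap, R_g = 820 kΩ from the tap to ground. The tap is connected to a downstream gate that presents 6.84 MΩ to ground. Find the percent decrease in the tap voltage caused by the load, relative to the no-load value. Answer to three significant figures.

1.82 %

The divider's output (Thévenin) resistance is R_s‖R_g = 126.8 kΩ.
Fractional drop under load = R_th/(R_th + R_L) = 126.8 / (126.8 + 6840) = 0.01820.
So the output falls by 1.82 %.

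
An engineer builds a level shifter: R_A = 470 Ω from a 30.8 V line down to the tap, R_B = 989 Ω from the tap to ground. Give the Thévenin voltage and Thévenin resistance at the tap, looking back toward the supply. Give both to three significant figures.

V_th is the open-circuit tap voltage: 30.8 × 989/(470 + 989) = 20.9 V.
With the supply zeroed, R_A and R_B appear in parallel from the tap: R_th = R_A‖R_B = (470 × 989)/1459 = 319 Ω.

V_th = 20.9 V, R_th = 319 Ω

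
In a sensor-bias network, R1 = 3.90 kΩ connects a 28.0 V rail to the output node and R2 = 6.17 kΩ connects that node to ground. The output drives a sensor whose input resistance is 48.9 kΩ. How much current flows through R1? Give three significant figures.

R2‖R_L = 5.479 kΩ, so the source sees R1 + R2‖R_L = 9.379 kΩ.
I = 28.0 V / 9.379 kΩ = 2.99 mA.

I ≈ 2.99 mA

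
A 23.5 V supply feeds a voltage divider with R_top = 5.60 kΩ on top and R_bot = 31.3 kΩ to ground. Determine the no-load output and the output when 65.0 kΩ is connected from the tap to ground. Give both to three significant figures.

Unloaded: 19.9 V; loaded: 18.6 V

Open-circuit: V = 23.5 × 31.3/(5.60 + 31.3) = 19.9 V.
With the load, R_bot becomes R_bot‖R_L = 21.13 kΩ, so V = 23.5 × 21.13/26.73 = 18.6 V.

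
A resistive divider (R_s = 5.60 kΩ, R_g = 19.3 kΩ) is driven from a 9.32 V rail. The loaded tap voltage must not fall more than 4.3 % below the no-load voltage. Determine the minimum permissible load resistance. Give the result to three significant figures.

Output resistance R_th = R_s‖R_g = (5.60 × 19.3)/24.90 = 4.341 kΩ.
The fractional drop is R_th/(R_th + R_L); requiring this ≤ 0.0430 gives R_L ≥ R_th(1/0.0430 − 1) = 4.341 × 22.26 = 96.6 kΩ.

R_L(min) ≈ 96.6 kΩ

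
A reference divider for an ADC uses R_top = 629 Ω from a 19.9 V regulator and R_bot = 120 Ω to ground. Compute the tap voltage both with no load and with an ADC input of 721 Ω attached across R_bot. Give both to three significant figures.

Unloaded: 3.19 V; loaded: 2.80 V

Open-circuit: V = 19.9 × 120/(629 + 120) = 3.19 V.
With the load, R_bot becomes R_bot‖R_L = 102.9 Ω, so V = 19.9 × 102.9/731.9 = 2.80 V.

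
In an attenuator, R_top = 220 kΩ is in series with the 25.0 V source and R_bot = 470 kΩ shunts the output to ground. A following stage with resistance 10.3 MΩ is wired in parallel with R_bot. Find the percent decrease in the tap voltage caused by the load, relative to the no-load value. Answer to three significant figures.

1.43 %

The divider's output (Thévenin) resistance is R_top‖R_bot = 149.9 kΩ.
Fractional drop under load = R_th/(R_th + R_L) = 149.9 / (149.9 + 10300) = 0.01434.
So the output falls by 1.43 %.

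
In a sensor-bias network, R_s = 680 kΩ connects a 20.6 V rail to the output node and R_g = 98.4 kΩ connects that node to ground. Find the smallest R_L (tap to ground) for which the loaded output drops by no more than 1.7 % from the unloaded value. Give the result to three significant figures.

R_L(min) ≈ 4.97 MΩ

Output resistance R_th = R_s‖R_g = (680 × 98.4)/778.4 = 85.96 kΩ.
The fractional drop is R_th/(R_th + R_L); requiring this ≤ 0.0170 gives R_L ≥ R_th(1/0.0170 − 1) = 85.96 × 57.82 = 4.97 MΩ.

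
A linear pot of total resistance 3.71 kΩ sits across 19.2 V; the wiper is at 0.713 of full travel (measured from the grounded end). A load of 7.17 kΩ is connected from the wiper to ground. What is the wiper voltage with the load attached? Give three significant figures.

The wiper splits the pot into (1−α)R = 1.065 kΩ above and αR = 2.645 kΩ below.
Lower section ‖ load = 1.932 kΩ.
V_wiper = 19.2 × 1.932/(1.065 + 1.932) = 12.4 V.

V ≈ 12.4 V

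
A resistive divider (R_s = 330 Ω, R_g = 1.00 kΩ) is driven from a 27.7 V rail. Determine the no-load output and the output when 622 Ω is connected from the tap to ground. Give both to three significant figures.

Open-circuit: V = 27.7 × 1000/(330 + 1000) = 20.8 V.
With the load, R_g becomes R_g‖R_L = 383.5 Ω, so V = 27.7 × 383.5/713.5 = 14.9 V.

Unloaded: 20.8 V; loaded: 14.9 V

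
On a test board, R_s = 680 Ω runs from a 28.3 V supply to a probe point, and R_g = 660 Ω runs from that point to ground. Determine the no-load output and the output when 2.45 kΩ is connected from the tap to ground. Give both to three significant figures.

Open-circuit: V = 28.3 × 660/(680 + 660) = 13.9 V.
With the load, R_g becomes R_g‖R_L = 519.9 Ω, so V = 28.3 × 519.9/1200 = 12.3 V.

Unloaded: 13.9 V; loaded: 12.3 V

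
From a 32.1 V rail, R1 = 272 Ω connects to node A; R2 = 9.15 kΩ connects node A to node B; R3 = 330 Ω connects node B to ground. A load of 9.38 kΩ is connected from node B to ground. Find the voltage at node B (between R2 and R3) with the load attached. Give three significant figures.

At node B, R3 is in parallel with the load: R3‖R_L = 318.8 Ω.
Below node A the resistance is R2 + (R3‖R_L) = 9469 Ω, so V_A = 32.1 × 9469/9741 = 31.20 V.
Then V_B = V_A × (R3‖R_L)/(R2 + R3‖R_L) = 31.20 × 318.8/9469 = 1.05 V.

V ≈ 1.05 V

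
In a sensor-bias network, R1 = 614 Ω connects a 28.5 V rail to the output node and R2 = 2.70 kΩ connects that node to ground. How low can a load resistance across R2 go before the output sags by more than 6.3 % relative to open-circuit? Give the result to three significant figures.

R_L(min) ≈ 7.44 kΩ

Output resistance R_th = R1‖R2 = (614 × 2700)/3314 = 500.2 Ω.
The fractional drop is R_th/(R_th + R_L); requiring this ≤ 0.0630 gives R_L ≥ R_th(1/0.0630 − 1) = 500.2 × 14.87 = 7.44 kΩ.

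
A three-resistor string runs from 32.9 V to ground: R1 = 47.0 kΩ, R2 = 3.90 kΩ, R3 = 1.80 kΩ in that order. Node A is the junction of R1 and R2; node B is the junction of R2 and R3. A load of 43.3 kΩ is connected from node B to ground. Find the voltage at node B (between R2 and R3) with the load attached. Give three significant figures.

At node B, R3 is in parallel with the load: R3‖R_L = 1.728 kΩ.
Below node A the resistance is R2 + (R3‖R_L) = 5.628 kΩ, so V_A = 32.9 × 5.628/52.63 = 3.518 V.
Then V_B = V_A × (R3‖R_L)/(R2 + R3‖R_L) = 3.518 × 1.728/5.628 = 1.08 V.

V ≈ 1.08 V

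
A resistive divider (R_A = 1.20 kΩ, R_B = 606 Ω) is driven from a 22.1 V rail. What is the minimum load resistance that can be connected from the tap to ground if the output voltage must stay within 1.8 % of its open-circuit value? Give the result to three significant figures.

Output resistance R_th = R_A‖R_B = (1200 × 606)/1806 = 402.7 Ω.
The fractional drop is R_th/(R_th + R_L); requiring this ≤ 0.0180 gives R_L ≥ R_th(1/0.0180 − 1) = 402.7 × 54.56 = 22.0 kΩ.

R_L(min) ≈ 22.0 kΩ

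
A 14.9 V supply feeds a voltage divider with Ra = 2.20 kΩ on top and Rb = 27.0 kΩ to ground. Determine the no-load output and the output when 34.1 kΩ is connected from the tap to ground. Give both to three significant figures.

Open-circuit: V = 14.9 × 27.0/(2.20 + 27.0) = 13.8 V.
With the load, Rb becomes Rb‖R_L = 15.07 kΩ, so V = 14.9 × 15.07/17.27 = 13.0 V.

Unloaded: 13.8 V; loaded: 13.0 V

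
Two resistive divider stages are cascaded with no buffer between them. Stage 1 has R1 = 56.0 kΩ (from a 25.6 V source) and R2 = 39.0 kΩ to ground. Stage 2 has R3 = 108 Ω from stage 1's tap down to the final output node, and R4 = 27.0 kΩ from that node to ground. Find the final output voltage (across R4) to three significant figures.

V_out ≈ 5.66 V

Stage 2 presents R3+R4 = 27110 Ω as a load on stage 1's tap.
Stage 1's lower leg becomes R2‖(R3+R4) = 15990 Ω, so V_mid = 25.6 × 15990/71990 = 5.687 V.
Stage 2 is itself unloaded: V_out = V_mid × R4/(R3+R4) = 5.687 × 27000/27110 = 5.66 V.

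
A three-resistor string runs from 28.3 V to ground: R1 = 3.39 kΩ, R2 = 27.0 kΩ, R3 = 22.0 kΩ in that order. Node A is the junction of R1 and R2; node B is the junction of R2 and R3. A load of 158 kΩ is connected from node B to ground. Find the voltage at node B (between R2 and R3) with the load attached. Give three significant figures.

V ≈ 11.0 V

At node B, R3 is in parallel with the load: R3‖R_L = 19.31 kΩ.
Below node A the resistance is R2 + (R3‖R_L) = 46.31 kΩ, so V_A = 28.3 × 46.31/49.70 = 26.37 V.
Then V_B = V_A × (R3‖R_L)/(R2 + R3‖R_L) = 26.37 × 19.31/46.31 = 11.0 V.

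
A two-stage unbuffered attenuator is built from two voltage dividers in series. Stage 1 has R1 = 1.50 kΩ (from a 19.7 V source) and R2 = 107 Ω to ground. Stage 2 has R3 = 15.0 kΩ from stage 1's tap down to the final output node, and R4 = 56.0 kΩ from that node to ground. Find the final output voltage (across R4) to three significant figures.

V_out ≈ 1.03 V

Stage 2 presents R3+R4 = 71000 Ω as a load on stage 1's tap.
Stage 1's lower leg becomes R2‖(R3+R4) = 106.8 Ω, so V_mid = 19.7 × 106.8/1607 = 1.310 V.
Stage 2 is itself unloaded: V_out = V_mid × R4/(R3+R4) = 1.310 × 56000/71000 = 1.03 V.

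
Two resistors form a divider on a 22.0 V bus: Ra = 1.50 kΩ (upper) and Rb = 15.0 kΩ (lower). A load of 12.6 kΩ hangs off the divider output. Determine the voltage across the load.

The load sits in parallel with Rb: Rb‖R_L = (15.0 × 12.6) / (15.0 + 12.6) = 6.848 kΩ.
V_out = 22.0 × 6.848 / (1.50 + 6.848) = 22.0 × 6.848/8.348 = 18.0 V.
(Unloaded it would have been 20.0 V.)

V_out ≈ 18.0 V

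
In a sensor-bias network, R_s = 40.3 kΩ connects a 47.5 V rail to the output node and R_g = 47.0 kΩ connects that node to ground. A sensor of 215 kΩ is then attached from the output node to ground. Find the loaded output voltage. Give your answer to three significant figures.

V_out ≈ 23.2 V

The load sits in parallel with R_g: R_g‖R_L = (47.0 × 215) / (47.0 + 215) = 38.57 kΩ.
V_out = 47.5 × 38.57 / (40.3 + 38.57) = 47.5 × 38.57/78.87 = 23.2 V.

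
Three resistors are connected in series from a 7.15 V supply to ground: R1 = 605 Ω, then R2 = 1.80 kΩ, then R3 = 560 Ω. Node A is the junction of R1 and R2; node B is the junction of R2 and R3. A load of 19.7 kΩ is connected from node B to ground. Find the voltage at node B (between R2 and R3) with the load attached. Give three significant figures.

At node B, R3 is in parallel with the load: R3‖R_L = 544.5 Ω.
Below node A the resistance is R2 + (R3‖R_L) = 2345 Ω, so V_A = 7.15 × 2345/2950 = 5.683 V.
Then V_B = V_A × (R3‖R_L)/(R2 + R3‖R_L) = 5.683 × 544.5/2345 = 1.32 V.

V ≈ 1.32 V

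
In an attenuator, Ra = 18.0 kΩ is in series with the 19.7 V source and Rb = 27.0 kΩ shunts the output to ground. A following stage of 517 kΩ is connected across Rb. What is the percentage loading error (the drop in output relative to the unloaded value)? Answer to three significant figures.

2.05 %

The divider's output (Thévenin) resistance is Ra‖Rb = 10.80 kΩ.
Fractional drop under load = R_th/(R_th + R_L) = 10.80 / (10.80 + 517) = 0.02046.
So the output falls by 2.05 %.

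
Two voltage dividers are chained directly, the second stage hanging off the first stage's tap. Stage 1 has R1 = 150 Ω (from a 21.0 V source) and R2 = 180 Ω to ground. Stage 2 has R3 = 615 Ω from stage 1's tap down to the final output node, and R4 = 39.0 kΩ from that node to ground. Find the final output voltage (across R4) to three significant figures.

V_out ≈ 11.3 V

Stage 2 presents R3+R4 = 39620 Ω as a load on stage 1's tap.
Stage 1's lower leg becomes R2‖(R3+R4) = 179.2 Ω, so V_mid = 21.0 × 179.2/329.2 = 11.43 V.
Stage 2 is itself unloaded: V_out = V_mid × R4/(R3+R4) = 11.43 × 39000/39620 = 11.3 V.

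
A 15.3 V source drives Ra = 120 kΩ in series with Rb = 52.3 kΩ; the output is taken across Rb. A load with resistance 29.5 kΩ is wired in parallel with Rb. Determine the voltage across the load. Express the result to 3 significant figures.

V_out ≈ 2.08 V

The load sits in parallel with Rb: Rb‖R_L = (52.3 × 29.5) / (52.3 + 29.5) = 18.86 kΩ.
V_out = 15.3 × 18.86 / (120 + 18.86) = 15.3 × 18.86/138.9 = 2.08 V.
(Unloaded it would have been 4.64 V.)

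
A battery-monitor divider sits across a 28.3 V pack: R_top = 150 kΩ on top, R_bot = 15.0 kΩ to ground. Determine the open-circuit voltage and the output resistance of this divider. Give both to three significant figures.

V_th = 2.57 V, R_th = 13.6 kΩ

V_th is the open-circuit tap voltage: 28.3 × 15.0/(150 + 15.0) = 2.57 V.
With the supply zeroed, R_top and R_bot appear in parallel from the tap: R_th = R_top‖R_bot = (150 × 15.0)/165.0 = 13.6 kΩ.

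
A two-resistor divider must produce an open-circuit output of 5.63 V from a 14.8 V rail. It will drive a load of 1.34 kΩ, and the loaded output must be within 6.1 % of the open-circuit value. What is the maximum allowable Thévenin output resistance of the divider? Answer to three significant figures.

R_th ≤ 87.1 Ω

Loading drop = R_th/(R_th + R_L) ≤ 0.0610, so R_th ≤ R_L · ε/(1−ε) = 1.34 kΩ × 0.0610/0.9390 = 87.1 Ω.
(Any R1, R2 with R2/(R1+R2) = 0.380 and R1‖R2 ≤ 87.1 Ω will meet the spec.)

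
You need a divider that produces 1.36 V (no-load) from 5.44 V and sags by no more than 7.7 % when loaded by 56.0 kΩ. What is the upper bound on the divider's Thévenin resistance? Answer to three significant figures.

R_th ≤ 4.67 kΩ

Loading drop = R_th/(R_th + R_L) ≤ 0.0770, so R_th ≤ R_L · ε/(1−ε) = 56.0 kΩ × 0.0770/0.9230 = 4.67 kΩ.
(Any R1, R2 with R2/(R1+R2) = 0.250 and R1‖R2 ≤ 4.67 kΩ will meet the spec.)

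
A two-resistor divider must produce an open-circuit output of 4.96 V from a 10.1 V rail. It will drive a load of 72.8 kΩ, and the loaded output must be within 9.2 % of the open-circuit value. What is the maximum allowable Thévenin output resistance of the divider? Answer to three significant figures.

R_th ≤ 7.38 kΩ

Loading drop = R_th/(R_th + R_L) ≤ 0.0920, so R_th ≤ R_L · ε/(1−ε) = 72.8 kΩ × 0.0920/0.9080 = 7.38 kΩ.
(Any R1, R2 with R2/(R1+R2) = 0.491 and R1‖R2 ≤ 7.38 kΩ will meet the spec.)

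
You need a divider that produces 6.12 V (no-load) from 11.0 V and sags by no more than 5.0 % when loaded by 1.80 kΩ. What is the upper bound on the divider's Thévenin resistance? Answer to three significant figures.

R_th ≤ 94.7 Ω

Loading drop = R_th/(R_th + R_L) ≤ 0.0500, so R_th ≤ R_L · ε/(1−ε) = 1.80 kΩ × 0.0500/0.9500 = 94.7 Ω.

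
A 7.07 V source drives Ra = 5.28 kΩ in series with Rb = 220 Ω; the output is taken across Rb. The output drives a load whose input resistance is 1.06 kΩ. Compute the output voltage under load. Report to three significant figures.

V_out ≈ 0.236 V

The load sits in parallel with Rb: Rb‖R_L = (220 × 1060) / (220 + 1060) = 182.2 Ω.
V_out = 7.07 × 182.2 / (5280 + 182.2) = 7.07 × 182.2/5462 = 0.236 V.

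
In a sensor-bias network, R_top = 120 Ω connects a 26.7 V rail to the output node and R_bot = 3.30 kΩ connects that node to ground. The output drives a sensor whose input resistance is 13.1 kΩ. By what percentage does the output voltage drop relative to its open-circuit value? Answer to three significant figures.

The divider's output (Thévenin) resistance is R_top‖R_bot = 115.8 Ω.
Fractional drop under load = R_th/(R_th + R_L) = 115.8 / (115.8 + 13100) = 0.008761.
So the output falls by 0.876 %.

0.876 %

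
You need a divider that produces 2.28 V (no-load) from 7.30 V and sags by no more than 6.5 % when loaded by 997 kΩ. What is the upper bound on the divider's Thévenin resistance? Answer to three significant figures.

R_th ≤ 69.3 kΩ

Loading drop = R_th/(R_th + R_L) ≤ 0.0650, so R_th ≤ R_L · ε/(1−ε) = 997 kΩ × 0.0650/0.9350 = 69.3 kΩ.
(Any R1, R2 with R2/(R1+R2) = 0.312 and R1‖R2 ≤ 69.3 kΩ will meet the spec.)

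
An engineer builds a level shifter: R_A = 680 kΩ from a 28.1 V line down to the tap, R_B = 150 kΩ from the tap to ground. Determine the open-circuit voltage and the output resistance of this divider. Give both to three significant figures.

V_th is the open-circuit tap voltage: 28.1 × 150/(680 + 150) = 5.08 V.
With the supply zeroed, R_A and R_B appear in parallel from the tap: R_th = R_A‖R_B = (680 × 150)/830.0 = 123 kΩ.

V_th = 5.08 V, R_th = 123 kΩ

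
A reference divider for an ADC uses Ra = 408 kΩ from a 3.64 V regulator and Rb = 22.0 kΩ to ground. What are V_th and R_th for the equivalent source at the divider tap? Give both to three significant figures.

V_th = 0.186 V, R_th = 20.9 kΩ

V_th is the open-circuit tap voltage: 3.64 × 22.0/(408 + 22.0) = 0.186 V.
With the supply zeroed, Ra and Rb appear in parallel from the tap: R_th = Ra‖Rb = (408 × 22.0)/430.0 = 20.9 kΩ.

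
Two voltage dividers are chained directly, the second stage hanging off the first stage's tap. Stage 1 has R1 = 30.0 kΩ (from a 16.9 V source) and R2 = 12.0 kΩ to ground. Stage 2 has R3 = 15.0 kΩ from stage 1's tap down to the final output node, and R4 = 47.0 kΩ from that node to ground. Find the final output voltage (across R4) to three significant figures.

Stage 2 presents R3+R4 = 62.00 kΩ as a load on stage 1's tap.
Stage 1's lower leg becomes R2‖(R3+R4) = 10.05 kΩ, so V_mid = 16.9 × 10.05/40.05 = 4.242 V.
Stage 2 is itself unloaded: V_out = V_mid × R4/(R3+R4) = 4.242 × 47.0/62.00 = 3.22 V.

V_out ≈ 3.22 V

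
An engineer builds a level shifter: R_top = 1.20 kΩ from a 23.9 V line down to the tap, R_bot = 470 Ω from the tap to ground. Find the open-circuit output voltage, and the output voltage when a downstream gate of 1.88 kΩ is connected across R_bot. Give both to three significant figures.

Unloaded: 6.73 V; loaded: 5.70 V

Open-circuit: V = 23.9 × 470/(1200 + 470) = 6.73 V.
With the load, R_bot becomes R_bot‖R_L = 376.0 Ω, so V = 23.9 × 376.0/1576 = 5.70 V.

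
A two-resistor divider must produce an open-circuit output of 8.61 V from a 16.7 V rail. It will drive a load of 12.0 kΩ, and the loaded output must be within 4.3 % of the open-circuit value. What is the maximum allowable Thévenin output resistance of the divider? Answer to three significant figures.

Loading drop = R_th/(R_th + R_L) ≤ 0.0430, so R_th ≤ R_L · ε/(1−ε) = 12.0 kΩ × 0.0430/0.9570 = 539 Ω.

R_th ≤ 539 Ω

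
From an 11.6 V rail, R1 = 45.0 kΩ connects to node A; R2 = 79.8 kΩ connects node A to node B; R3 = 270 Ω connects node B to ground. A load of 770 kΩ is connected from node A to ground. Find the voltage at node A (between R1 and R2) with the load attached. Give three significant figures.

Below node A the series string R2+R3 = 80070 Ω sits in parallel with the 770000 Ω load: 72530 Ω.
V_A = 11.6 × 72530/(45000 + 72530) = 7.16 V.

V ≈ 7.16 V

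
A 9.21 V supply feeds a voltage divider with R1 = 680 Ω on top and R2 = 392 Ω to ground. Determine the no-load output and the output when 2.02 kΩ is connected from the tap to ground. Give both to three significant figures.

Open-circuit: V = 9.21 × 392/(680 + 392) = 3.37 V.
With the load, R2 becomes R2‖R_L = 328.3 Ω, so V = 9.21 × 328.3/1008 = 3.00 V.

Unloaded: 3.37 V; loaded: 3.00 V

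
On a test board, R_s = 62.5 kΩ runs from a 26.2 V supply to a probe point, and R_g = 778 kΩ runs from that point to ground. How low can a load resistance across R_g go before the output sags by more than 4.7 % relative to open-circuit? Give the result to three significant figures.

Output resistance R_th = R_s‖R_g = (62.5 × 778)/840.5 = 57.85 kΩ.
The fractional drop is R_th/(R_th + R_L); requiring this ≤ 0.0470 gives R_L ≥ R_th(1/0.0470 − 1) = 57.85 × 20.28 = 1.17 MΩ.

R_L(min) ≈ 1.17 MΩ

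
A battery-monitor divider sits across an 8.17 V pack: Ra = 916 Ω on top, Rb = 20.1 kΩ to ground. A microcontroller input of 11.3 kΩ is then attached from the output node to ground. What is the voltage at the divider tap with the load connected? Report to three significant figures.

The load sits in parallel with Rb: Rb‖R_L = (20100 × 11300) / (20100 + 11300) = 7233 Ω.
V_out = 8.17 × 7233 / (916 + 7233) = 8.17 × 7233/8149 = 7.25 V.
(Unloaded it would have been 7.81 V.)

V_out ≈ 7.25 V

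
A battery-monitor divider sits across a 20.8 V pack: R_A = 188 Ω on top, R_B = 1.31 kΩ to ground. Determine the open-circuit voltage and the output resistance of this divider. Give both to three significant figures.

V_th = 18.2 V, R_th = 164 Ω

V_th is the open-circuit tap voltage: 20.8 × 1310/(188 + 1310) = 18.2 V.
With the supply zeroed, R_A and R_B appear in parallel from the tap: R_th = R_A‖R_B = (188 × 1310)/1498 = 164 Ω.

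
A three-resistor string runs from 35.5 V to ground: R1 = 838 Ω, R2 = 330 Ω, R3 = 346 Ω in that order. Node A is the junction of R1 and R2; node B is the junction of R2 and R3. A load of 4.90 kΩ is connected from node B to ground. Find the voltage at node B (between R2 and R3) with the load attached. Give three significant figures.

At node B, R3 is in parallel with the load: R3‖R_L = 323.2 Ω.
Below node A the resistance is R2 + (R3‖R_L) = 653.2 Ω, so V_A = 35.5 × 653.2/1491 = 15.55 V.
Then V_B = V_A × (R3‖R_L)/(R2 + R3‖R_L) = 15.55 × 323.2/653.2 = 7.69 V.

V ≈ 7.69 V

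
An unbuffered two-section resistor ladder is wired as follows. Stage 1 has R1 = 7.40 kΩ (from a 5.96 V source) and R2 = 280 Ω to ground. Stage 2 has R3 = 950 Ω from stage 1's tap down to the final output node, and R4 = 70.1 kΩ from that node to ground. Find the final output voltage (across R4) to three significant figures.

Stage 2 presents R3+R4 = 71050 Ω as a load on stage 1's tap.
Stage 1's lower leg becomes R2‖(R3+R4) = 278.9 Ω, so V_mid = 5.96 × 278.9/7679 = 0.2165 V.
Stage 2 is itself unloaded: V_out = V_mid × R4/(R3+R4) = 0.2165 × 70100/71050 = 0.214 V.

V_out ≈ 0.214 V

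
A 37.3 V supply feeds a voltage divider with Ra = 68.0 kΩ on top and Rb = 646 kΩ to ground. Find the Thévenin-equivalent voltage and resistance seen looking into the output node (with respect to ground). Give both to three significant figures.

V_th = 33.7 V, R_th = 61.5 kΩ

V_th is the open-circuit tap voltage: 37.3 × 646/(68.0 + 646) = 33.7 V.
With the supply zeroed, Ra and Rb appear in parallel from the tap: R_th = Ra‖Rb = (68.0 × 646)/714.0 = 61.5 kΩ.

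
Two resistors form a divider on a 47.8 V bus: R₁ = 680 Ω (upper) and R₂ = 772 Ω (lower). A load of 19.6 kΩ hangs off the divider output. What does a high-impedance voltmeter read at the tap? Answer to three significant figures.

V_out ≈ 25.0 V

The load sits in parallel with R₂: R₂‖R_L = (772 × 19600) / (772 + 19600) = 742.7 Ω.
V_out = 47.8 × 742.7 / (680 + 742.7) = 47.8 × 742.7/1423 = 25.0 V.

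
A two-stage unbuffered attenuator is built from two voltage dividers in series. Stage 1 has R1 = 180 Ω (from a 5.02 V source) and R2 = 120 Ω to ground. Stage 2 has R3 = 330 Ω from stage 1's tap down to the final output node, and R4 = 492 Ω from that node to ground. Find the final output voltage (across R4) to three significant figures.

V_out ≈ 1.11 V

Stage 2 presents R3+R4 = 822.0 Ω as a load on stage 1's tap.
Stage 1's lower leg becomes R2‖(R3+R4) = 104.7 Ω, so V_mid = 5.02 × 104.7/284.7 = 1.846 V.
Stage 2 is itself unloaded: V_out = V_mid × R4/(R3+R4) = 1.846 × 492/822.0 = 1.11 V.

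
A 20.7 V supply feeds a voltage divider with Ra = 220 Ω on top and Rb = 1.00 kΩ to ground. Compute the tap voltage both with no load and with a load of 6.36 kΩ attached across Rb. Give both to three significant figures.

Open-circuit: V = 20.7 × 1000/(220 + 1000) = 17.0 V.
With the load, Rb becomes Rb‖R_L = 864.1 Ω, so V = 20.7 × 864.1/1084 = 16.5 V.

Unloaded: 17.0 V; loaded: 16.5 V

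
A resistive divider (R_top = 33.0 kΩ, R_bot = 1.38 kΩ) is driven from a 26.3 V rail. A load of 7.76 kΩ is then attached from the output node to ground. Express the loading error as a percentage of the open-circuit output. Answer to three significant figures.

14.6 %

The divider's output (Thévenin) resistance is R_top‖R_bot = 1.325 kΩ.
Fractional drop under load = R_th/(R_th + R_L) = 1.325 / (1.325 + 7.76) = 0.1458.
So the output falls by 14.6 %.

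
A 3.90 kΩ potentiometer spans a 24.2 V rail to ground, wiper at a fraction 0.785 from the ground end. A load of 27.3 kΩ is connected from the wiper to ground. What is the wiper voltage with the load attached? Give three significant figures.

The wiper splits the pot into (1−α)R = 838.5 Ω above and αR = 3062 Ω below.
Lower section ‖ load = 2753 Ω.
V_wiper = 24.2 × 2753/(838.5 + 2753) = 18.5 V.

V ≈ 18.5 V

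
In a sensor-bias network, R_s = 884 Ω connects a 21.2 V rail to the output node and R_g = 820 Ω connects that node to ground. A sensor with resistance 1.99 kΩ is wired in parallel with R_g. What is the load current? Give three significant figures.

R_g‖R_L = 580.7 Ω; V_out = 21.2 × 580.7/1465 = 8.405 V.
I_L = V_out / R_L = 8.405 / 1.99 kΩ = 4.22 mA.

I_L ≈ 4.22 mA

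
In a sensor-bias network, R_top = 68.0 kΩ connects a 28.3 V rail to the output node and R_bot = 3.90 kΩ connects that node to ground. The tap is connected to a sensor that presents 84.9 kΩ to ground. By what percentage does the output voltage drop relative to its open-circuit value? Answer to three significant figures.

The divider's output (Thévenin) resistance is R_top‖R_bot = 3.688 kΩ.
Fractional drop under load = R_th/(R_th + R_L) = 3.688 / (3.688 + 84.9) = 0.04164.
So the output falls by 4.16 %.

4.16 %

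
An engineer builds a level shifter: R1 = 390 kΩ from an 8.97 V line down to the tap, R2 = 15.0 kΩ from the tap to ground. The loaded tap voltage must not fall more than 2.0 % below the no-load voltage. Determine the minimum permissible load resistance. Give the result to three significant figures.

Output resistance R_th = R1‖R2 = (390 × 15.0)/405.0 = 14.44 kΩ.
The fractional drop is R_th/(R_th + R_L); requiring this ≤ 0.0200 gives R_L ≥ R_th(1/0.0200 − 1) = 14.44 × 49.00 = 708 kΩ.

R_L(min) ≈ 708 kΩ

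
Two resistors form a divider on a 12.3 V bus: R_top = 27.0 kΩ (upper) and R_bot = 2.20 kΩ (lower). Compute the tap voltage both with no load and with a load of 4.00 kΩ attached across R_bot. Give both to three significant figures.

Open-circuit: V = 12.3 × 2.20/(27.0 + 2.20) = 0.927 V.
With the load, R_bot becomes R_bot‖R_L = 1.419 kΩ, so V = 12.3 × 1.419/28.42 = 0.614 V.

Unloaded: 0.927 V; loaded: 0.614 V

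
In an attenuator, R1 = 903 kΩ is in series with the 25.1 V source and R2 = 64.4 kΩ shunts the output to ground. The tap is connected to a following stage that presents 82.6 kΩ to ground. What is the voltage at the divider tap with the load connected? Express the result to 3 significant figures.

The load sits in parallel with R2: R2‖R_L = (64.4 × 82.6) / (64.4 + 82.6) = 36.19 kΩ.
V_out = 25.1 × 36.19 / (903 + 36.19) = 25.1 × 36.19/939.2 = 0.967 V.
(Unloaded it would have been 1.67 V.)

V_out ≈ 0.967 V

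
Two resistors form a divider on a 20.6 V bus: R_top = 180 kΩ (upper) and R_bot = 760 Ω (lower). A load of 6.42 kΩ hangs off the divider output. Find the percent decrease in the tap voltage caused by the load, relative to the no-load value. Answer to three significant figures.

Unloaded V = 20.6 × 760/180800 = 0.086612 V.
Loaded: R_bot‖R_L = 679.6 Ω, giving V = 20.6 × 679.6/180700 = 0.077479 V.
Drop = (0.086612 − 0.077479) / 0.086612 = 10.5 %.

10.5 %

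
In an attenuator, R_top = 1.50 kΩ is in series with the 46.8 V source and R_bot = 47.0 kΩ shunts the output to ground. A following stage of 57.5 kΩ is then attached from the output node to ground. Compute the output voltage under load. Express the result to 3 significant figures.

The load sits in parallel with R_bot: R_bot‖R_L = (47.0 × 57.5) / (47.0 + 57.5) = 25.86 kΩ.
V_out = 46.8 × 25.86 / (1.50 + 25.86) = 46.8 × 25.86/27.36 = 44.2 V.
(Unloaded it would have been 45.4 V.)

V_out ≈ 44.2 V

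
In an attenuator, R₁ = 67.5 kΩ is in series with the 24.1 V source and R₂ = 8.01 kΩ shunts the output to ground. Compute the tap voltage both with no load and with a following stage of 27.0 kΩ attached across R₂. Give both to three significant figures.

Open-circuit: V = 24.1 × 8.01/(67.5 + 8.01) = 2.56 V.
With the load, R₂ becomes R₂‖R_L = 6.177 kΩ, so V = 24.1 × 6.177/73.68 = 2.02 V.

Unloaded: 2.56 V; loaded: 2.02 V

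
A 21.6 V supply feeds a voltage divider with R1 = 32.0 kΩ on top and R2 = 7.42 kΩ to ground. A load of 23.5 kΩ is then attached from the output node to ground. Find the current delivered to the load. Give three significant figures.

R2‖R_L = 5.639 kΩ; V_out = 21.6 × 5.639/37.64 = 3.236 V.
I_L = V_out / R_L = 3.236 / 23.5 kΩ = 0.138 mA.

I_L ≈ 0.138 mA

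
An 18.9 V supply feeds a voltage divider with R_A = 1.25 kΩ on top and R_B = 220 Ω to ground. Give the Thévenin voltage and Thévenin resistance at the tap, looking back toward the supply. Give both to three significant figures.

V_th = 2.83 V, R_th = 187 Ω

V_th is the open-circuit tap voltage: 18.9 × 220/(1250 + 220) = 2.83 V.
With the supply zeroed, R_A and R_B appear in parallel from the tap: R_th = R_A‖R_B = (1250 × 220)/1470 = 187 Ω.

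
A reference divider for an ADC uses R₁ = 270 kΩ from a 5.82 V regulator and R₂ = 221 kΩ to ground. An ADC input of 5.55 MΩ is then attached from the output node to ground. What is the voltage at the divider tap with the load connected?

The load sits in parallel with R₂: R₂‖R_L = (221 × 5550) / (221 + 5550) = 212.5 kΩ.
V_out = 5.82 × 212.5 / (270 + 212.5) = 5.82 × 212.5/482.5 = 2.56 V.

V_out ≈ 2.56 V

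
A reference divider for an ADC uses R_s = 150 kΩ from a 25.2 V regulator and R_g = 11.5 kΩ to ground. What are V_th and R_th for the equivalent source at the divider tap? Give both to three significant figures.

V_th is the open-circuit tap voltage: 25.2 × 11.5/(150 + 11.5) = 1.79 V.
With the supply zeroed, R_s and R_g appear in parallel from the tap: R_th = R_s‖R_g = (150 × 11.5)/161.5 = 10.7 kΩ.

V_th = 1.79 V, R_th = 10.7 kΩ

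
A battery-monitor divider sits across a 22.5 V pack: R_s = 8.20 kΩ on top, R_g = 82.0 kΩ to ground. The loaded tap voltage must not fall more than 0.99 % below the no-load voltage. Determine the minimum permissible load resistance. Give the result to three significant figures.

R_L(min) ≈ 746 kΩ

Output resistance R_th = R_s‖R_g = (8.20 × 82.0)/90.20 = 7.455 kΩ.
The fractional drop is R_th/(R_th + R_L); requiring this ≤ 0.00990 gives R_L ≥ R_th(1/0.00990 − 1) = 7.455 × 100.0 = 746 kΩ.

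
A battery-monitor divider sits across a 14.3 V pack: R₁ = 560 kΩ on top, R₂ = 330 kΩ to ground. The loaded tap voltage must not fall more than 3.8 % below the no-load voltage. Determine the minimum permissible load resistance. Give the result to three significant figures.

R_L(min) ≈ 5.26 MΩ

Output resistance R_th = R₁‖R₂ = (560 × 330)/890.0 = 207.6 kΩ.
The fractional drop is R_th/(R_th + R_L); requiring this ≤ 0.0380 gives R_L ≥ R_th(1/0.0380 − 1) = 207.6 × 25.32 = 5.26 MΩ.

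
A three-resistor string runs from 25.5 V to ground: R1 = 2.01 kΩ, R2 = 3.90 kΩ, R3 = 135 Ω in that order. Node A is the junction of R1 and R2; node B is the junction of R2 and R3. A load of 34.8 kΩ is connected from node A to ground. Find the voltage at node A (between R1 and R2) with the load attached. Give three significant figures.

V ≈ 16.4 V

Below node A the series string R2+R3 = 4035 Ω sits in parallel with the 34800 Ω load: 3616 Ω.
V_A = 25.5 × 3616/(2010 + 3616) = 16.4 V.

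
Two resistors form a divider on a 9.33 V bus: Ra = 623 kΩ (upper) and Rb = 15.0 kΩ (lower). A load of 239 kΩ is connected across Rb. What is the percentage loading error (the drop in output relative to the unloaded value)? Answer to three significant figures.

The divider's output (Thévenin) resistance is Ra‖Rb = 14.65 kΩ.
Fractional drop under load = R_th/(R_th + R_L) = 14.65 / (14.65 + 239) = 0.05775.
So the output falls by 5.77 %.

5.77 %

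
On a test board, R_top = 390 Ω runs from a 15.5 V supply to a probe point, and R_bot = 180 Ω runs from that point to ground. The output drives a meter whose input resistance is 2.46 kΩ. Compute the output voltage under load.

V_out ≈ 4.66 V

The load sits in parallel with R_bot: R_bot‖R_L = (180 × 2460) / (180 + 2460) = 167.7 Ω.
V_out = 15.5 × 167.7 / (390 + 167.7) = 15.5 × 167.7/557.7 = 4.66 V.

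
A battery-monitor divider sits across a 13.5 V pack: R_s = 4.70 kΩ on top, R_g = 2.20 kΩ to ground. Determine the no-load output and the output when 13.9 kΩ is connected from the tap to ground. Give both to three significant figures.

Open-circuit: V = 13.5 × 2.20/(4.70 + 2.20) = 4.30 V.
With the load, R_g becomes R_g‖R_L = 1.899 kΩ, so V = 13.5 × 1.899/6.599 = 3.89 V.

Unloaded: 4.30 V; loaded: 3.89 V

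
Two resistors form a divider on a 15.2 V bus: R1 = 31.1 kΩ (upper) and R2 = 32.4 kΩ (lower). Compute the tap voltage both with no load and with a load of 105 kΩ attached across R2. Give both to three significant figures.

Open-circuit: V = 15.2 × 32.4/(31.1 + 32.4) = 7.76 V.
With the load, R2 becomes R2‖R_L = 24.76 kΩ, so V = 15.2 × 24.76/55.86 = 6.74 V.

Unloaded: 7.76 V; loaded: 6.74 V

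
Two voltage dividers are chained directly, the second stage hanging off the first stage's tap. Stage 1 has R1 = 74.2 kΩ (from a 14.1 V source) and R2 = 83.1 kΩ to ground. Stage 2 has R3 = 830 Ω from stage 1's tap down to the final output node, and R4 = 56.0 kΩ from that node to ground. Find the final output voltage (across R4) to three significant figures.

V_out ≈ 4.34 V

Stage 2 presents R3+R4 = 56830 Ω as a load on stage 1's tap.
Stage 1's lower leg becomes R2‖(R3+R4) = 33750 Ω, so V_mid = 14.1 × 33750/107900 = 4.408 V.
Stage 2 is itself unloaded: V_out = V_mid × R4/(R3+R4) = 4.408 × 56000/56830 = 4.34 V.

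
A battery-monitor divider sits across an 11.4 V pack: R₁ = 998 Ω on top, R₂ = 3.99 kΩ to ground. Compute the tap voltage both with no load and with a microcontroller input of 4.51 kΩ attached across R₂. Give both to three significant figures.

Unloaded: 9.12 V; loaded: 7.75 V

Open-circuit: V = 11.4 × 3990/(998 + 3990) = 9.12 V.
With the load, R₂ becomes R₂‖R_L = 2117 Ω, so V = 11.4 × 2117/3115 = 7.75 V.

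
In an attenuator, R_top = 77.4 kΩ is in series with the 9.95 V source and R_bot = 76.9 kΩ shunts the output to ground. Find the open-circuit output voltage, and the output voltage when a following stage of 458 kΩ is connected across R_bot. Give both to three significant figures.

Unloaded: 4.96 V; loaded: 4.57 V

Open-circuit: V = 9.95 × 76.9/(77.4 + 76.9) = 4.96 V.
With the load, R_bot becomes R_bot‖R_L = 65.84 kΩ, so V = 9.95 × 65.84/143.2 = 4.57 V.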